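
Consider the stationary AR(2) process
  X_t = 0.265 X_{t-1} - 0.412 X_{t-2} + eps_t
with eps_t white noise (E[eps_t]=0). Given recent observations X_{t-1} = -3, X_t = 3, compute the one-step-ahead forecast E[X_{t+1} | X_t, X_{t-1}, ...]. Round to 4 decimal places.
E[X_{t+1} \mid \mathcal F_t] = 2.0310

For an AR(p) model X_t = c + sum_i phi_i X_{t-i} + eps_t, the
one-step-ahead conditional mean is
  E[X_{t+1} | X_t, ...] = c + sum_i phi_i X_{t+1-i}.
Substitute known values:
  E[X_{t+1} | ...] = (0.265) * (3) + (-0.412) * (-3)
                   = 2.0310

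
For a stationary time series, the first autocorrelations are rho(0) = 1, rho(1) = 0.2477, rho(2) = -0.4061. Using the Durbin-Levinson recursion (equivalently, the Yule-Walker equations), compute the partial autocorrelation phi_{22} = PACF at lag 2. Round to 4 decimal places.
\phi_{22} = -0.4980

The PACF at lag k is phi_{kk}, the last component of the solution
to the Yule-Walker system G_k phi = r_k where
  (G_k)_{ij} = rho(|i - j|), (r_k)_i = rho(i), i,j = 1..k.
Equivalently, Durbin-Levinson gives phi_{kk} iteratively:
  phi_{11} = rho(1)
  phi_{kk} = [rho(k) - sum_{j=1..k-1} phi_{k-1,j} rho(k-j)]
            / [1 - sum_{j=1..k-1} phi_{k-1,j} rho(j)],
  phi_{k,j} = phi_{k-1,j} - phi_{kk} phi_{k-1,k-j},  j = 1..k-1.
Step k = 1:
  phi_11 = rho(1) = 0.2477.
Step k = 2:
  phi_22 = [rho(2) - phi_11 rho(1)] / [1 - phi_11 rho(1)] = [-0.4061 - (0.2477)(0.2477)] / [1 - (0.2477)(0.2477)]
         = -0.46745529 / 0.93864471 = -0.498.
Therefore phi_{22} = -0.4980.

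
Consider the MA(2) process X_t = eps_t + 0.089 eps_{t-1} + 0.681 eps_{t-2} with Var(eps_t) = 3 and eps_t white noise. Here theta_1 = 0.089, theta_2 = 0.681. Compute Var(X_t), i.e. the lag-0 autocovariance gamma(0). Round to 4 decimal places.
\gamma(0) = 4.4150

For an MA(q) process X_t = eps_t + sum_i theta_i eps_{t-i} with
Var(eps_t) = sigma^2, the variance is
  gamma(0) = sigma^2 * (1 + sum_i theta_i^2).
  sum_i theta_i^2 = (0.089)^2 + (0.681)^2 = 0.007921 + 0.463761 = 0.471682.
  gamma(0) = 3 * (1 + 0.471682) = 3 * 1.471682 = 4.415046, which rounds to 4.4150.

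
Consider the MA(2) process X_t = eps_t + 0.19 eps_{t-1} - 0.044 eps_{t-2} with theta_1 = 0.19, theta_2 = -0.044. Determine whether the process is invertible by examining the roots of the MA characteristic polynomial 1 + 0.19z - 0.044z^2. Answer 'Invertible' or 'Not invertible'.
\text{Invertible}

The MA(q) characteristic polynomial is P(z) = 1 + 0.19z - 0.044z^2.
Invertibility requires all roots to lie outside the unit circle, i.e. |z| > 1 for every root.
Set 1 + (0.19) z + (-0.044) z^2 = 0, i.e. a z^2 + b z + c = 0 with a = -0.044, b = 0.19, c = 1.
Discriminant D = b^2 - 4ac = (0.19)^2 - 4*(-0.044)*1 = 0.0361 - (-0.176) = 0.2121.
D >= 0, so the roots are real: z = (-b +/- sqrt(D)) / (2a) = (-0.19 +/- 0.460543) / (-0.088).
  z_1 = (-0.19 + 0.460543) / (-0.088) = -3.0744,   |z_1| = 3.0744.
  z_2 = (-0.19 - 0.460543) / (-0.088) = 7.3925,   |z_2| = 7.3925.
Moduli of all roots: 3.0744, 7.3925.
All moduli strictly greater than 1? Yes.
Verdict: Invertible.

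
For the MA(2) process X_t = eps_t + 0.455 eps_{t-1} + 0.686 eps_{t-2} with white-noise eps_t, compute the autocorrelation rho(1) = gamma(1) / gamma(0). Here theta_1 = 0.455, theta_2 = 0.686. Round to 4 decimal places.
\rho(1) = 0.4573

For an MA(q) process with theta_0 = 1, the autocovariance is
  gamma(k) = sigma^2 * sum_{i=0..q-k} theta_i * theta_{i+k},
and rho(k) = gamma(k) / gamma(0). Sigma^2 cancels.
  numerator   = (1)*(0.455) + (0.455)*(0.686) = 0.76713.
  denominator = (1)^2 + (0.455)^2 + (0.686)^2 = 1.677621.
  rho(1) = 0.76713 / 1.677621 = 0.4573.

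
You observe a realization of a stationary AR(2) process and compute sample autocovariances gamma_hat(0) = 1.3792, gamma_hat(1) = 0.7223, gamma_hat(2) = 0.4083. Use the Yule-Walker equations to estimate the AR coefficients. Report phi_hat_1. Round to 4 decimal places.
\hat\phi_{1} = 0.5080

The Yule-Walker equations for an AR(p) process read, in matrix form,
  Gamma_p phi = r_p,   with   (Gamma_p)_{ij} = gamma(|i - j|),
                       (r_p)_i = gamma(i),   i,j = 1..p.
Substitute the sample gammas (Toeplitz matrix and right-hand side of size 2):
  Gamma_p = [[1.3792, 0.7223], [0.7223, 1.3792]]
  r_p     = [0.7223, 0.4083]
Written out:
  1.3792 phi_1 + 0.7223 phi_2 = 0.7223
  0.7223 phi_1 + 1.3792 phi_2 = 0.4083
Solve by Cramer's rule:
  det = gamma(0)^2 - gamma(1)^2 = (1.3792)^2 - (0.7223)^2 = 1.90219264 - 0.52171729 = 1.38047535
  phi_hat_1 = [gamma(1) gamma(0) - gamma(1) gamma(2)] / det = [(0.7223)(1.3792) - (0.7223)(0.4083)] / 1.38047535 = 0.70128107 / 1.38047535 = 0.508
  phi_hat_2 = [gamma(0) gamma(2) - gamma(1)^2] / det = [(1.3792)(0.4083) - (0.7223)^2] / 1.38047535 = 0.04141007 / 1.38047535 = 0.03
So phi_hat = [0.5080, 0.0300].
Therefore phi_hat_1 = 0.5080.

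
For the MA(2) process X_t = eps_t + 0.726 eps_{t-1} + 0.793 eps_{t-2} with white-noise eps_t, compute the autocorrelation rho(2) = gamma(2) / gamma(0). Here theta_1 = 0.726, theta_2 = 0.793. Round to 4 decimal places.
\rho(2) = 0.3678

For an MA(q) process with theta_0 = 1, the autocovariance is
  gamma(k) = sigma^2 * sum_{i=0..q-k} theta_i * theta_{i+k},
and rho(k) = gamma(k) / gamma(0). Sigma^2 cancels.
  numerator   = (1)*(0.793) = 0.793.
  denominator = (1)^2 + (0.726)^2 + (0.793)^2 = 2.155925.
  rho(2) = 0.793 / 2.155925 = 0.3678.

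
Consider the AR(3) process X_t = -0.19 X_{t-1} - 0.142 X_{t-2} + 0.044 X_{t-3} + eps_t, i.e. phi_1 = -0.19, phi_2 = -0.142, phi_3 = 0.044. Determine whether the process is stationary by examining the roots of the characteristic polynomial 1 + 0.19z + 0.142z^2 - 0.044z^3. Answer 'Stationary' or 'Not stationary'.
\text{Stationary}

The AR(p) characteristic polynomial is P(z) = 1 + 0.19z + 0.142z^2 - 0.044z^3.
Stationarity requires all roots to lie outside the unit circle, i.e. |z| > 1 for every root.
Degree 3: look for a simple real root z0 first, then factor out (1 - z/z0) and solve the remaining quadratic.
Testing z0 = 5: P(5) = 1 + (0.19)(5) + (0.142)(5)^2 + (-0.044)(5)^3
  = 1 + (0.95) + (3.55) + (-5.5) = 0.  So z_0 = 5 is a root, |z_0| = 5.
Divide out the factor (1 - 0.2 z) = (1 - z/z0) (since 1/z0 = 0.2):
  P(z) = (1 - 0.2 z)(1 + (0.39) z + (0.22) z^2)
  [check: z-coef 0.39 - (0.2) = 0.19; z^2-coef 0.22 - (0.2)(0.39) = 0.142; z^3-coef -(0.2)(0.22) = -0.044.]
Remaining roots from the quadratic factor 1 + (0.39) z + (0.22) z^2:
  Set 1 + (0.39) z + (0.22) z^2 = 0, i.e. a z^2 + b z + c = 0 with a = 0.22, b = 0.39, c = 1.
  Discriminant D = b^2 - 4ac = (0.39)^2 - 4*(0.22)*1 = 0.1521 - (0.88) = -0.7279.
  D < 0, so the roots are the complex-conjugate pair z = (-b +/- i sqrt(-D)) / (2a) = -0.8864 +/- 1.939i.
  For a conjugate pair |z|^2 = z * conj(z) = (product of roots) = c/a = 1/(0.22) = 4.545455, so |z| = sqrt(4.545455) = 2.132 for both roots.
Moduli of all roots: 5.0000, 2.1320, 2.1320.
All moduli strictly greater than 1? Yes.
Verdict: Stationary.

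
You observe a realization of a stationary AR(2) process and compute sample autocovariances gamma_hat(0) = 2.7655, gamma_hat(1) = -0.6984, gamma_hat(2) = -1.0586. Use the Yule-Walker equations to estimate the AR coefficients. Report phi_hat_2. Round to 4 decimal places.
\hat\phi_{2} = -0.4770

The Yule-Walker equations for an AR(p) process read, in matrix form,
  Gamma_p phi = r_p,   with   (Gamma_p)_{ij} = gamma(|i - j|),
                       (r_p)_i = gamma(i),   i,j = 1..p.
Substitute the sample gammas (Toeplitz matrix and right-hand side of size 2):
  Gamma_p = [[2.7655, -0.6984], [-0.6984, 2.7655]]
  r_p     = [-0.6984, -1.0586]
Written out:
  2.7655 phi_1 - 0.6984 phi_2 = -0.6984
  -0.6984 phi_1 + 2.7655 phi_2 = -1.0586
Solve by Cramer's rule:
  det = gamma(0)^2 - gamma(1)^2 = (2.7655)^2 - (-0.6984)^2 = 7.64799025 - 0.48776256 = 7.16022769
  phi_hat_1 = [gamma(1) gamma(0) - gamma(1) gamma(2)] / det = [(-0.6984)(2.7655) - (-0.6984)(-1.0586)] / 7.16022769 = -2.67075144 / 7.16022769 = -0.373
  phi_hat_2 = [gamma(0) gamma(2) - gamma(1)^2] / det = [(2.7655)(-1.0586) - (-0.6984)^2] / 7.16022769 = -3.41532086 / 7.16022769 = -0.477
So phi_hat = [-0.3730, -0.4770].
Therefore phi_hat_2 = -0.4770.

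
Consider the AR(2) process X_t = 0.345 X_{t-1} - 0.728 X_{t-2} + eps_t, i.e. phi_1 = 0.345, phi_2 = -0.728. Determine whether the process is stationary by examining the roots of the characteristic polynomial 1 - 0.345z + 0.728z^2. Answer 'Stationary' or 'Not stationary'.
\text{Stationary}

The AR(p) characteristic polynomial is P(z) = 1 - 0.345z + 0.728z^2.
Stationarity requires all roots to lie outside the unit circle, i.e. |z| > 1 for every root.
Set 1 + (-0.345) z + (0.728) z^2 = 0, i.e. a z^2 + b z + c = 0 with a = 0.728, b = -0.345, c = 1.
Discriminant D = b^2 - 4ac = (-0.345)^2 - 4*(0.728)*1 = 0.119025 - (2.912) = -2.792975.
D < 0, so the roots are the complex-conjugate pair z = (-b +/- i sqrt(-D)) / (2a) = 0.237 +/- 1.1478i.
For a conjugate pair |z|^2 = z * conj(z) = (product of roots) = c/a = 1/(0.728) = 1.373626, so |z| = sqrt(1.373626) = 1.172 for both roots.
Moduli of all roots: 1.1720, 1.1720.
All moduli strictly greater than 1? Yes.
Verdict: Stationary.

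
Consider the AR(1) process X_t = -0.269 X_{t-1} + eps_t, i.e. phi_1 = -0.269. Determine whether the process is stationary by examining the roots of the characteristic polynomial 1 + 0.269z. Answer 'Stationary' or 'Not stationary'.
\text{Stationary}

The AR(p) characteristic polynomial is P(z) = 1 + 0.269z.
Stationarity requires all roots to lie outside the unit circle, i.e. |z| > 1 for every root.
This is linear in z: 1 + (0.269) z = 0  =>  z = -1/(0.269) = -3.717472,  |z| = 3.717472.
Moduli of all roots: 3.7175.
All moduli strictly greater than 1? Yes.
Verdict: Stationary.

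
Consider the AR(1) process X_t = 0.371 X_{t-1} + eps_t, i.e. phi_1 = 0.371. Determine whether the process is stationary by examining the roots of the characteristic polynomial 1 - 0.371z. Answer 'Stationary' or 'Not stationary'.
\text{Stationary}

The AR(p) characteristic polynomial is P(z) = 1 - 0.371z.
Stationarity requires all roots to lie outside the unit circle, i.e. |z| > 1 for every root.
This is linear in z: 1 + (-0.371) z = 0  =>  z = -1/(-0.371) = 2.695418,  |z| = 2.695418.
Moduli of all roots: 2.6954.
All moduli strictly greater than 1? Yes.
Verdict: Stationary.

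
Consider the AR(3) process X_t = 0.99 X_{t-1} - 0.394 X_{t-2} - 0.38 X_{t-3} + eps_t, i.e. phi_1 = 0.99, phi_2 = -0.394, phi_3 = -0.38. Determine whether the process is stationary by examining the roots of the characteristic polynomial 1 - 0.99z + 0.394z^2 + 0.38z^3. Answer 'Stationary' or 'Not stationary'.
\text{Stationary}

The AR(p) characteristic polynomial is P(z) = 1 - 0.99z + 0.394z^2 + 0.38z^3.
Stationarity requires all roots to lie outside the unit circle, i.e. |z| > 1 for every root.
Degree 3: look for a simple real root z0 first, then factor out (1 - z/z0) and solve the remaining quadratic.
Testing z0 = -2.5: P(-2.5) = 1 + (-0.99)(-2.5) + (0.394)(-2.5)^2 + (0.38)(-2.5)^3
  = 1 + (2.475) + (2.4625) + (-5.9375) = 0.  So z_0 = -2.5 is a root, |z_0| = 2.5.
Divide out the factor (1 + 0.4 z) = (1 - z/z0) (since 1/z0 = -0.4):
  P(z) = (1 + 0.4 z)(1 + (-1.39) z + (0.95) z^2)
  [check: z-coef -1.39 - (-0.4) = -0.99; z^2-coef 0.95 - (-0.4)(-1.39) = 0.394; z^3-coef -(-0.4)(0.95) = 0.38.]
Remaining roots from the quadratic factor 1 + (-1.39) z + (0.95) z^2:
  Set 1 + (-1.39) z + (0.95) z^2 = 0, i.e. a z^2 + b z + c = 0 with a = 0.95, b = -1.39, c = 1.
  Discriminant D = b^2 - 4ac = (-1.39)^2 - 4*(0.95)*1 = 1.9321 - (3.8) = -1.8679.
  D < 0, so the roots are the complex-conjugate pair z = (-b +/- i sqrt(-D)) / (2a) = 0.7316 +/- 0.7193i.
  For a conjugate pair |z|^2 = z * conj(z) = (product of roots) = c/a = 1/(0.95) = 1.052632, so |z| = sqrt(1.052632) = 1.026 for both roots.
Moduli of all roots: 2.5000, 1.0260, 1.0260.
All moduli strictly greater than 1? Yes.
Verdict: Stationary.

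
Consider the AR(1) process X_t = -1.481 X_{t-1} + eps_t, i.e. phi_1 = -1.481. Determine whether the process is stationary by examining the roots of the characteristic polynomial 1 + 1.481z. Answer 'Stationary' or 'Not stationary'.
\text{Not stationary}

The AR(p) characteristic polynomial is P(z) = 1 + 1.481z.
Stationarity requires all roots to lie outside the unit circle, i.e. |z| > 1 for every root.
This is linear in z: 1 + (1.481) z = 0  =>  z = -1/(1.481) = -0.675219,  |z| = 0.675219.
Moduli of all roots: 0.6752.
All moduli strictly greater than 1? No.
Verdict: Not stationary.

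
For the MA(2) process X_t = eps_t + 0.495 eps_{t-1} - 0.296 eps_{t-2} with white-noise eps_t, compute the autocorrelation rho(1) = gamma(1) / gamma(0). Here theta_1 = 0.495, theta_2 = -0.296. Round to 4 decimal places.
\rho(1) = 0.2615

For an MA(q) process with theta_0 = 1, the autocovariance is
  gamma(k) = sigma^2 * sum_{i=0..q-k} theta_i * theta_{i+k},
and rho(k) = gamma(k) / gamma(0). Sigma^2 cancels.
  numerator   = (1)*(0.495) + (0.495)*(-0.296) = 0.34848.
  denominator = (1)^2 + (0.495)^2 + (-0.296)^2 = 1.332641.
  rho(1) = 0.34848 / 1.332641 = 0.2615.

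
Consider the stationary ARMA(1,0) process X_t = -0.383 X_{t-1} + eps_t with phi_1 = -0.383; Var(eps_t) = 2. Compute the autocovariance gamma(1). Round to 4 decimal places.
\gamma(1) = -0.8977

Multiply the model equation by X_{t-k} and take expectations. With theta_0 = psi_0 = 1 and psi_j the MA(infinity) weights, this gives
  gamma(k) - sum_i phi_i gamma(k-i) = c_k,
  c_k = sigma^2 * sum_{j=k..q} theta_j psi_{j-k}   (c_k = 0 for k > q),
using gamma(-m) = gamma(m).
Pure AR (q = 0): c_0 = sigma^2 = 2, c_k = 0 for k >= 1.
Equations for k = 0 and k = 1 (AR order 1):
  gamma(0) = phi_1 gamma(1) + c_0
  gamma(1) = phi_1 gamma(0) + c_1
Substituting the second into the first: gamma(0) (1 - phi_1^2) = c_0 + phi_1 c_1, so
  gamma(0) = c_0 / (1 - phi_1^2) = 2 / (1 - (-0.383)^2) = 2 / 0.853311 = 2.343811.
  gamma(1) = phi_1 gamma(0) = (-0.383)(2.343811) = -0.89768.
Therefore gamma(1) = -0.8977 (to 4 decimal places).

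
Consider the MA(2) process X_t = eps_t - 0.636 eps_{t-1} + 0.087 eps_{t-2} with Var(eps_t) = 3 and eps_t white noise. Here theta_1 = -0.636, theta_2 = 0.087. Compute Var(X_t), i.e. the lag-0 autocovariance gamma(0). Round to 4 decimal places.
\gamma(0) = 4.2362

For an MA(q) process X_t = eps_t + sum_i theta_i eps_{t-i} with
Var(eps_t) = sigma^2, the variance is
  gamma(0) = sigma^2 * (1 + sum_i theta_i^2).
  sum_i theta_i^2 = (-0.636)^2 + (0.087)^2 = 0.404496 + 0.007569 = 0.412065.
  gamma(0) = 3 * (1 + 0.412065) = 3 * 1.412065 = 4.236195, which rounds to 4.2362.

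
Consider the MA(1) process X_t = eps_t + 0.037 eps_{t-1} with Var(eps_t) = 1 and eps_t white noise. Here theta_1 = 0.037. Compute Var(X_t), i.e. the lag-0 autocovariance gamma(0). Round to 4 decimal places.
\gamma(0) = 1.0014

For an MA(q) process X_t = eps_t + sum_i theta_i eps_{t-i} with
Var(eps_t) = sigma^2, the variance is
  gamma(0) = sigma^2 * (1 + sum_i theta_i^2).
  sum_i theta_i^2 = (0.037)^2 = 0.001369.
  gamma(0) = 1 * (1 + 0.001369) = 1 * 1.001369 = 1.001369, which rounds to 1.0014.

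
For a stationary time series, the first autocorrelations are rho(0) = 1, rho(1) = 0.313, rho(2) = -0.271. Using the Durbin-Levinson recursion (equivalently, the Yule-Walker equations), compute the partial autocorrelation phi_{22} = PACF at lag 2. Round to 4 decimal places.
\phi_{22} = -0.4090

The PACF at lag k is phi_{kk}, the last component of the solution
to the Yule-Walker system G_k phi = r_k where
  (G_k)_{ij} = rho(|i - j|), (r_k)_i = rho(i), i,j = 1..k.
Equivalently, Durbin-Levinson gives phi_{kk} iteratively:
  phi_{11} = rho(1)
  phi_{kk} = [rho(k) - sum_{j=1..k-1} phi_{k-1,j} rho(k-j)]
            / [1 - sum_{j=1..k-1} phi_{k-1,j} rho(j)],
  phi_{k,j} = phi_{k-1,j} - phi_{kk} phi_{k-1,k-j},  j = 1..k-1.
Step k = 1:
  phi_11 = rho(1) = 0.313.
Step k = 2:
  phi_22 = [rho(2) - phi_11 rho(1)] / [1 - phi_11 rho(1)] = [-0.271 - (0.313)(0.313)] / [1 - (0.313)(0.313)]
         = -0.368969 / 0.902031 = -0.409.
Therefore phi_{22} = -0.4090.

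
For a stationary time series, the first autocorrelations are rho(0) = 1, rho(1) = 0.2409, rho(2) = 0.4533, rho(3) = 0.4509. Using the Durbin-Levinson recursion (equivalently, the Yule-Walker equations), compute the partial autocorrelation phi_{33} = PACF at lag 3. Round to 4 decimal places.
\phi_{33} = 0.3691

The PACF at lag k is phi_{kk}, the last component of the solution
to the Yule-Walker system G_k phi = r_k where
  (G_k)_{ij} = rho(|i - j|), (r_k)_i = rho(i), i,j = 1..k.
Equivalently, Durbin-Levinson gives phi_{kk} iteratively:
  phi_{11} = rho(1)
  phi_{kk} = [rho(k) - sum_{j=1..k-1} phi_{k-1,j} rho(k-j)]
            / [1 - sum_{j=1..k-1} phi_{k-1,j} rho(j)],
  phi_{k,j} = phi_{k-1,j} - phi_{kk} phi_{k-1,k-j},  j = 1..k-1.
Step k = 1:
  phi_11 = rho(1) = 0.2409.
Step k = 2:
  phi_22 = [rho(2) - phi_11 rho(1)] / [1 - phi_11 rho(1)] = [0.4533 - (0.2409)(0.2409)] / [1 - (0.2409)(0.2409)]
         = 0.39526719 / 0.94196719 = 0.419619.
  Update: phi_21 = phi_11 - phi_22 phi_11 = 0.2409 - (0.419619)(0.2409) = 0.139814.
Step k = 3:
  phi_33 = [rho(3) - phi_21 rho(2) - phi_22 rho(1)] / [1 - phi_21 rho(1) - phi_22 rho(2)]
    numerator   = 0.4509 - (0.139814)(0.4533) - (0.419619)(0.2409) = 0.28643621
    denominator = 1 - (0.139814)(0.2409) - (0.419619)(0.4533) = 0.77610563
  phi_33 = 0.28643621 / 0.77610563 = 0.3691.
Therefore phi_{33} = 0.3691.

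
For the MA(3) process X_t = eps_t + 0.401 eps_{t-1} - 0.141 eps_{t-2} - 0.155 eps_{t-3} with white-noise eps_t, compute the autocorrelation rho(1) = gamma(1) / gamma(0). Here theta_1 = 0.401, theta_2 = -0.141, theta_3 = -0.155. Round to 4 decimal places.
\rho(1) = 0.3041

For an MA(q) process with theta_0 = 1, the autocovariance is
  gamma(k) = sigma^2 * sum_{i=0..q-k} theta_i * theta_{i+k},
and rho(k) = gamma(k) / gamma(0). Sigma^2 cancels.
  numerator   = (1)*(0.401) + (0.401)*(-0.141) + (-0.141)*(-0.155) = 0.366314.
  denominator = (1)^2 + (0.401)^2 + (-0.141)^2 + (-0.155)^2 = 1.204707.
  rho(1) = 0.366314 / 1.204707 = 0.3041.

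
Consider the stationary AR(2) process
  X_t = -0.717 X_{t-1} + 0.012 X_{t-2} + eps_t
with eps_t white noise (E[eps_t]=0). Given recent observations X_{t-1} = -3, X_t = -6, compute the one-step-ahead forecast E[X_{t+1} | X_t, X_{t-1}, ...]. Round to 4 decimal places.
E[X_{t+1} \mid \mathcal F_t] = 4.2660

For an AR(p) model X_t = c + sum_i phi_i X_{t-i} + eps_t, the
one-step-ahead conditional mean is
  E[X_{t+1} | X_t, ...] = c + sum_i phi_i X_{t+1-i}.
Substitute known values:
  E[X_{t+1} | ...] = (-0.717) * (-6) + (0.012) * (-3)
                   = 4.2660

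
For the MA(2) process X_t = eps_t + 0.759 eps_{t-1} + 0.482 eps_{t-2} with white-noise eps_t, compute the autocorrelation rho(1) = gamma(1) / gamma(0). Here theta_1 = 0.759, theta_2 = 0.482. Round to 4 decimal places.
\rho(1) = 0.6220

For an MA(q) process with theta_0 = 1, the autocovariance is
  gamma(k) = sigma^2 * sum_{i=0..q-k} theta_i * theta_{i+k},
and rho(k) = gamma(k) / gamma(0). Sigma^2 cancels.
  numerator   = (1)*(0.759) + (0.759)*(0.482) = 1.124838.
  denominator = (1)^2 + (0.759)^2 + (0.482)^2 = 1.808405.
  rho(1) = 1.124838 / 1.808405 = 0.6220.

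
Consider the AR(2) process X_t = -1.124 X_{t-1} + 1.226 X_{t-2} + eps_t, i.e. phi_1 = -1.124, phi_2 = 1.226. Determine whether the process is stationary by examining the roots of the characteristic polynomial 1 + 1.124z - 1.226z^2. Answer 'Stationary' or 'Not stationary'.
\text{Not stationary}

The AR(p) characteristic polynomial is P(z) = 1 + 1.124z - 1.226z^2.
Stationarity requires all roots to lie outside the unit circle, i.e. |z| > 1 for every root.
Set 1 + (1.124) z + (-1.226) z^2 = 0, i.e. a z^2 + b z + c = 0 with a = -1.226, b = 1.124, c = 1.
Discriminant D = b^2 - 4ac = (1.124)^2 - 4*(-1.226)*1 = 1.263376 - (-4.904) = 6.167376.
D >= 0, so the roots are real: z = (-b +/- sqrt(D)) / (2a) = (-1.124 +/- 2.48342) / (-2.452).
  z_1 = (-1.124 + 2.48342) / (-2.452) = -0.5544,   |z_1| = 0.5544.
  z_2 = (-1.124 - 2.48342) / (-2.452) = 1.4712,   |z_2| = 1.4712.
Moduli of all roots: 0.5544, 1.4712.
All moduli strictly greater than 1? No.
Verdict: Not stationary.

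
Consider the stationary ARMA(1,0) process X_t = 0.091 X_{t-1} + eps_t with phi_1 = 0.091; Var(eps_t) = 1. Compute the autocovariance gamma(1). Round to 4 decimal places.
\gamma(1) = 0.0918

Multiply the model equation by X_{t-k} and take expectations. With theta_0 = psi_0 = 1 and psi_j the MA(infinity) weights, this gives
  gamma(k) - sum_i phi_i gamma(k-i) = c_k,
  c_k = sigma^2 * sum_{j=k..q} theta_j psi_{j-k}   (c_k = 0 for k > q),
using gamma(-m) = gamma(m).
Pure AR (q = 0): c_0 = sigma^2 = 1, c_k = 0 for k >= 1.
Equations for k = 0 and k = 1 (AR order 1):
  gamma(0) = phi_1 gamma(1) + c_0
  gamma(1) = phi_1 gamma(0) + c_1
Substituting the second into the first: gamma(0) (1 - phi_1^2) = c_0 + phi_1 c_1, so
  gamma(0) = c_0 / (1 - phi_1^2) = 1 / (1 - (0.091)^2) = 1 / 0.991719 = 1.00835.
  gamma(1) = phi_1 gamma(0) = (0.091)(1.00835) = 0.09176.
Therefore gamma(1) = 0.0918 (to 4 decimal places).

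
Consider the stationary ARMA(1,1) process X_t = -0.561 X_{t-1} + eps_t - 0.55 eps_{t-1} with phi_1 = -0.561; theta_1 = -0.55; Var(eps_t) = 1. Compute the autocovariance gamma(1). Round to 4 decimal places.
\gamma(1) = -2.1215

Multiply the model equation by X_{t-k} and take expectations. With theta_0 = psi_0 = 1 and psi_j the MA(infinity) weights, this gives
  gamma(k) - sum_i phi_i gamma(k-i) = c_k,
  c_k = sigma^2 * sum_{j=k..q} theta_j psi_{j-k}   (c_k = 0 for k > q),
using gamma(-m) = gamma(m).
psi-weights needed (psi_j = theta_j + sum_i phi_i psi_{j-i}):
  psi_1 = theta_1 + phi_1 = -0.55 + (-0.561) = -1.111
Right-hand sides:
  c_0 = sigma^2 (1 + theta_1 psi_1) = 1 * (1 + (-0.55)(-1.111)) = 1 * 1.61105 = 1.61105
  c_1 = sigma^2 theta_1 = 1 * (-0.55) = -0.55
  c_2 = 0
Equations for k = 0 and k = 1 (AR order 1):
  gamma(0) = phi_1 gamma(1) + c_0
  gamma(1) = phi_1 gamma(0) + c_1
Substituting the second into the first: gamma(0) (1 - phi_1^2) = c_0 + phi_1 c_1, so
  gamma(0) = (c_0 + phi_1 c_1) / (1 - phi_1^2) = (1.61105 + (-0.561)(-0.55)) / (1 - (-0.561)^2) = 1.9196 / 0.685279 = 2.801195.
  gamma(1) = phi_1 gamma(0) + c_1 = (-0.561)(2.801195) + (-0.55) = -2.12147.
Therefore gamma(1) = -2.1215 (to 4 decimal places).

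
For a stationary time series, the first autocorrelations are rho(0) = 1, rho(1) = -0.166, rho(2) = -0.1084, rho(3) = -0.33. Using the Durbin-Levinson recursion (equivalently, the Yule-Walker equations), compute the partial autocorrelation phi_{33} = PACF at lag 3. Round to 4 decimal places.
\phi_{33} = -0.3920

The PACF at lag k is phi_{kk}, the last component of the solution
to the Yule-Walker system G_k phi = r_k where
  (G_k)_{ij} = rho(|i - j|), (r_k)_i = rho(i), i,j = 1..k.
Equivalently, Durbin-Levinson gives phi_{kk} iteratively:
  phi_{11} = rho(1)
  phi_{kk} = [rho(k) - sum_{j=1..k-1} phi_{k-1,j} rho(k-j)]
            / [1 - sum_{j=1..k-1} phi_{k-1,j} rho(j)],
  phi_{k,j} = phi_{k-1,j} - phi_{kk} phi_{k-1,k-j},  j = 1..k-1.
Step k = 1:
  phi_11 = rho(1) = -0.166.
Step k = 2:
  phi_22 = [rho(2) - phi_11 rho(1)] / [1 - phi_11 rho(1)] = [-0.1084 - (-0.166)(-0.166)] / [1 - (-0.166)(-0.166)]
         = -0.135956 / 0.972444 = -0.139809.
  Update: phi_21 = phi_11 - phi_22 phi_11 = -0.166 - (-0.139809)(-0.166) = -0.189208.
Step k = 3:
  phi_33 = [rho(3) - phi_21 rho(2) - phi_22 rho(1)] / [1 - phi_21 rho(1) - phi_22 rho(2)]
    numerator   = -0.33 - (-0.189208)(-0.1084) - (-0.139809)(-0.166) = -0.37371839
    denominator = 1 - (-0.189208)(-0.166) - (-0.139809)(-0.1084) = 0.95343619
  phi_33 = -0.37371839 / 0.95343619 = -0.392.
Therefore phi_{33} = -0.3920.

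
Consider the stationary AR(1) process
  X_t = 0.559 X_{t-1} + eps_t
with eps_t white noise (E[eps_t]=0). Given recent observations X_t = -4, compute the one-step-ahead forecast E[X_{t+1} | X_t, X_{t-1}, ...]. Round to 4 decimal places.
E[X_{t+1} \mid \mathcal F_t] = -2.2360

For an AR(p) model X_t = c + sum_i phi_i X_{t-i} + eps_t, the
one-step-ahead conditional mean is
  E[X_{t+1} | X_t, ...] = c + sum_i phi_i X_{t+1-i}.
Substitute known values:
  E[X_{t+1} | ...] = (0.559) * (-4)
                   = -2.2360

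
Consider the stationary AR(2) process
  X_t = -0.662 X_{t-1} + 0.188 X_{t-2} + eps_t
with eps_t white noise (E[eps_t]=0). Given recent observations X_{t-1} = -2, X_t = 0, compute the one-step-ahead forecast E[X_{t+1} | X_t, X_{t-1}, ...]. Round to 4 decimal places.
E[X_{t+1} \mid \mathcal F_t] = -0.3760

For an AR(p) model X_t = c + sum_i phi_i X_{t-i} + eps_t, the
one-step-ahead conditional mean is
  E[X_{t+1} | X_t, ...] = c + sum_i phi_i X_{t+1-i}.
Substitute known values:
  E[X_{t+1} | ...] = (-0.662) * (0) + (0.188) * (-2)
                   = -0.3760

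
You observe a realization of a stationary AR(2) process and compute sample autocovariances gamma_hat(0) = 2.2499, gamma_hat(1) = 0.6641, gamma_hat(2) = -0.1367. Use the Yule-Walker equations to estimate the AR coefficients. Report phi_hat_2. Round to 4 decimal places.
\hat\phi_{2} = -0.1620

The Yule-Walker equations for an AR(p) process read, in matrix form,
  Gamma_p phi = r_p,   with   (Gamma_p)_{ij} = gamma(|i - j|),
                       (r_p)_i = gamma(i),   i,j = 1..p.
Substitute the sample gammas (Toeplitz matrix and right-hand side of size 2):
  Gamma_p = [[2.2499, 0.6641], [0.6641, 2.2499]]
  r_p     = [0.6641, -0.1367]
Written out:
  2.2499 phi_1 + 0.6641 phi_2 = 0.6641
  0.6641 phi_1 + 2.2499 phi_2 = -0.1367
Solve by Cramer's rule:
  det = gamma(0)^2 - gamma(1)^2 = (2.2499)^2 - (0.6641)^2 = 5.06205001 - 0.44102881 = 4.6210212
  phi_hat_1 = [gamma(1) gamma(0) - gamma(1) gamma(2)] / det = [(0.6641)(2.2499) - (0.6641)(-0.1367)] / 4.6210212 = 1.58494106 / 4.6210212 = 0.343
  phi_hat_2 = [gamma(0) gamma(2) - gamma(1)^2] / det = [(2.2499)(-0.1367) - (0.6641)^2] / 4.6210212 = -0.74859014 / 4.6210212 = -0.162
So phi_hat = [0.3430, -0.1620].
Therefore phi_hat_2 = -0.1620.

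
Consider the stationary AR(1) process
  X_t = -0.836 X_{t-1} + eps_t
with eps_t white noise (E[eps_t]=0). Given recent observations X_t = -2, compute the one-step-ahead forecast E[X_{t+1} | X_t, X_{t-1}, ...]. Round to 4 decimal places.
E[X_{t+1} \mid \mathcal F_t] = 1.6720

For an AR(p) model X_t = c + sum_i phi_i X_{t-i} + eps_t, the
one-step-ahead conditional mean is
  E[X_{t+1} | X_t, ...] = c + sum_i phi_i X_{t+1-i}.
Substitute known values:
  E[X_{t+1} | ...] = (-0.836) * (-2)
                   = 1.6720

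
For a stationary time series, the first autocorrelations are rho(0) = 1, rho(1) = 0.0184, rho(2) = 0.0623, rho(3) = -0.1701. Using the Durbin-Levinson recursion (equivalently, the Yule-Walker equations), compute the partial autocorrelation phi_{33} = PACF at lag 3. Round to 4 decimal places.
\phi_{33} = -0.1730

The PACF at lag k is phi_{kk}, the last component of the solution
to the Yule-Walker system G_k phi = r_k where
  (G_k)_{ij} = rho(|i - j|), (r_k)_i = rho(i), i,j = 1..k.
Equivalently, Durbin-Levinson gives phi_{kk} iteratively:
  phi_{11} = rho(1)
  phi_{kk} = [rho(k) - sum_{j=1..k-1} phi_{k-1,j} rho(k-j)]
            / [1 - sum_{j=1..k-1} phi_{k-1,j} rho(j)],
  phi_{k,j} = phi_{k-1,j} - phi_{kk} phi_{k-1,k-j},  j = 1..k-1.
Step k = 1:
  phi_11 = rho(1) = 0.0184.
Step k = 2:
  phi_22 = [rho(2) - phi_11 rho(1)] / [1 - phi_11 rho(1)] = [0.0623 - (0.0184)(0.0184)] / [1 - (0.0184)(0.0184)]
         = 0.06196144 / 0.99966144 = 0.061982.
  Update: phi_21 = phi_11 - phi_22 phi_11 = 0.0184 - (0.061982)(0.0184) = 0.01726.
Step k = 3:
  phi_33 = [rho(3) - phi_21 rho(2) - phi_22 rho(1)] / [1 - phi_21 rho(1) - phi_22 rho(2)]
    numerator   = -0.1701 - (0.01726)(0.0623) - (0.061982)(0.0184) = -0.17231574
    denominator = 1 - (0.01726)(0.0184) - (0.061982)(0.0623) = 0.99582092
  phi_33 = -0.17231574 / 0.99582092 = -0.173.
Therefore phi_{33} = -0.1730.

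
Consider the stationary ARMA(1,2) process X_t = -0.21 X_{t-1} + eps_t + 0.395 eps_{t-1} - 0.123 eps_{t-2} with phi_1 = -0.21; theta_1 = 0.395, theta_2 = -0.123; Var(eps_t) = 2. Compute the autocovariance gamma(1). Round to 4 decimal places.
\gamma(1) = 0.2986

Multiply the model equation by X_{t-k} and take expectations. With theta_0 = psi_0 = 1 and psi_j the MA(infinity) weights, this gives
  gamma(k) - sum_i phi_i gamma(k-i) = c_k,
  c_k = sigma^2 * sum_{j=k..q} theta_j psi_{j-k}   (c_k = 0 for k > q),
using gamma(-m) = gamma(m).
psi-weights needed (psi_j = theta_j + sum_i phi_i psi_{j-i}):
  psi_1 = theta_1 + phi_1 = 0.395 + (-0.21) = 0.185
  psi_2 = theta_2 + phi_1 psi_1 = -0.123 + (-0.21)(0.185) = -0.16185
Right-hand sides:
  c_0 = sigma^2 (1 + theta_1 psi_1 + theta_2 psi_2) = 2 * (1 + (0.395)(0.185) + (-0.123)(-0.16185)) = 2 * 1.092983 = 2.185965
  c_1 = sigma^2 (theta_1 + theta_2 psi_1) = 2 * (0.395 + (-0.123)(0.185)) = 0.74449
  c_2 = sigma^2 theta_2 = 2 * (-0.123) = -0.246
Equations for k = 0 and k = 1 (AR order 1):
  gamma(0) = phi_1 gamma(1) + c_0
  gamma(1) = phi_1 gamma(0) + c_1
Substituting the second into the first: gamma(0) (1 - phi_1^2) = c_0 + phi_1 c_1, so
  gamma(0) = (c_0 + phi_1 c_1) / (1 - phi_1^2) = (2.185965 + (-0.21)(0.74449)) / (1 - (-0.21)^2) = 2.029622 / 0.9559 = 2.123258.
  gamma(1) = phi_1 gamma(0) + c_1 = (-0.21)(2.123258) + (0.74449) = 0.298606.
Therefore gamma(1) = 0.2986 (to 4 decimal places).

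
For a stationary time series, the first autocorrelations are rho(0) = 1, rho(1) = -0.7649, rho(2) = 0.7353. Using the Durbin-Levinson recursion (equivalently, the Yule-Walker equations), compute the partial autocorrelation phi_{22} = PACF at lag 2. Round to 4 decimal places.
\phi_{22} = 0.3621

The PACF at lag k is phi_{kk}, the last component of the solution
to the Yule-Walker system G_k phi = r_k where
  (G_k)_{ij} = rho(|i - j|), (r_k)_i = rho(i), i,j = 1..k.
Equivalently, Durbin-Levinson gives phi_{kk} iteratively:
  phi_{11} = rho(1)
  phi_{kk} = [rho(k) - sum_{j=1..k-1} phi_{k-1,j} rho(k-j)]
            / [1 - sum_{j=1..k-1} phi_{k-1,j} rho(j)],
  phi_{k,j} = phi_{k-1,j} - phi_{kk} phi_{k-1,k-j},  j = 1..k-1.
Step k = 1:
  phi_11 = rho(1) = -0.7649.
Step k = 2:
  phi_22 = [rho(2) - phi_11 rho(1)] / [1 - phi_11 rho(1)] = [0.7353 - (-0.7649)(-0.7649)] / [1 - (-0.7649)(-0.7649)]
         = 0.15022799 / 0.41492799 = 0.3621.
Therefore phi_{22} = 0.3621.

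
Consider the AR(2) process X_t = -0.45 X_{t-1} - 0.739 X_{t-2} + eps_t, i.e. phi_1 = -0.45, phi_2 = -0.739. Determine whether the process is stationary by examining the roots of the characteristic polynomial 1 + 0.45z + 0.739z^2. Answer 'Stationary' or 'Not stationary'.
\text{Stationary}

The AR(p) characteristic polynomial is P(z) = 1 + 0.45z + 0.739z^2.
Stationarity requires all roots to lie outside the unit circle, i.e. |z| > 1 for every root.
Set 1 + (0.45) z + (0.739) z^2 = 0, i.e. a z^2 + b z + c = 0 with a = 0.739, b = 0.45, c = 1.
Discriminant D = b^2 - 4ac = (0.45)^2 - 4*(0.739)*1 = 0.2025 - (2.956) = -2.7535.
D < 0, so the roots are the complex-conjugate pair z = (-b +/- i sqrt(-D)) / (2a) = -0.3045 +/- 1.1227i.
For a conjugate pair |z|^2 = z * conj(z) = (product of roots) = c/a = 1/(0.739) = 1.35318, so |z| = sqrt(1.35318) = 1.1633 for both roots.
Moduli of all roots: 1.1633, 1.1633.
All moduli strictly greater than 1? Yes.
Verdict: Stationary.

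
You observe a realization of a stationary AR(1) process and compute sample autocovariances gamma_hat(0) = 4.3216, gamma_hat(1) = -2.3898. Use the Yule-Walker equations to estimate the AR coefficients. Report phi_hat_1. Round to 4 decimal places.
\hat\phi_{1} = -0.5530

The Yule-Walker equations for an AR(p) process read, in matrix form,
  Gamma_p phi = r_p,   with   (Gamma_p)_{ij} = gamma(|i - j|),
                       (r_p)_i = gamma(i),   i,j = 1..p.
Substitute the sample gammas (Toeplitz matrix and right-hand side of size 1):
  Gamma_p = [[4.3216]]
  r_p     = [-2.3898]
With p = 1 this is the single equation gamma(0) phi_1 = gamma(1):
  phi_hat_1 = gamma(1) / gamma(0) = -2.3898 / 4.3216 = -0.5530.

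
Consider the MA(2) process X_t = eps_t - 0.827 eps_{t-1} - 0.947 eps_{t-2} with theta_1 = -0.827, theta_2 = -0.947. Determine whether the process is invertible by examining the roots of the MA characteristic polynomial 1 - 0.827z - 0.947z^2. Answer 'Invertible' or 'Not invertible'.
\text{Not invertible}

The MA(q) characteristic polynomial is P(z) = 1 - 0.827z - 0.947z^2.
Invertibility requires all roots to lie outside the unit circle, i.e. |z| > 1 for every root.
Set 1 + (-0.827) z + (-0.947) z^2 = 0, i.e. a z^2 + b z + c = 0 with a = -0.947, b = -0.827, c = 1.
Discriminant D = b^2 - 4ac = (-0.827)^2 - 4*(-0.947)*1 = 0.683929 - (-3.788) = 4.471929.
D >= 0, so the roots are real: z = (-b +/- sqrt(D)) / (2a) = (0.827 +/- 2.114694) / (-1.894).
  z_1 = (0.827 + 2.114694) / (-1.894) = -1.5532,   |z_1| = 1.5532.
  z_2 = (0.827 - 2.114694) / (-1.894) = 0.6799,   |z_2| = 0.6799.
Moduli of all roots: 1.5532, 0.6799.
All moduli strictly greater than 1? No.
Verdict: Not invertible.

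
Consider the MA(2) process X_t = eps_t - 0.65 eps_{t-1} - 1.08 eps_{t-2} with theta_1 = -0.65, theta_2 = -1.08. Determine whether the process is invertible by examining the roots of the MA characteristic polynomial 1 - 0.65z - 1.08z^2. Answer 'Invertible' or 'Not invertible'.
\text{Not invertible}

The MA(q) characteristic polynomial is P(z) = 1 - 0.65z - 1.08z^2.
Invertibility requires all roots to lie outside the unit circle, i.e. |z| > 1 for every root.
Set 1 + (-0.65) z + (-1.08) z^2 = 0, i.e. a z^2 + b z + c = 0 with a = -1.08, b = -0.65, c = 1.
Discriminant D = b^2 - 4ac = (-0.65)^2 - 4*(-1.08)*1 = 0.4225 - (-4.32) = 4.7425.
D >= 0, so the roots are real: z = (-b +/- sqrt(D)) / (2a) = (0.65 +/- 2.177728) / (-2.16).
  z_1 = (0.65 + 2.177728) / (-2.16) = -1.3091,   |z_1| = 1.3091.
  z_2 = (0.65 - 2.177728) / (-2.16) = 0.7073,   |z_2| = 0.7073.
Moduli of all roots: 1.3091, 0.7073.
All moduli strictly greater than 1? No.
Verdict: Not invertible.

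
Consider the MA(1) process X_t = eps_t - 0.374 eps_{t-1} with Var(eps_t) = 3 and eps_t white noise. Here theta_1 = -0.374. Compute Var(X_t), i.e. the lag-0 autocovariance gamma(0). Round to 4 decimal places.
\gamma(0) = 3.4196

For an MA(q) process X_t = eps_t + sum_i theta_i eps_{t-i} with
Var(eps_t) = sigma^2, the variance is
  gamma(0) = sigma^2 * (1 + sum_i theta_i^2).
  sum_i theta_i^2 = (-0.374)^2 = 0.139876.
  gamma(0) = 3 * (1 + 0.139876) = 3 * 1.139876 = 3.419628, which rounds to 3.4196.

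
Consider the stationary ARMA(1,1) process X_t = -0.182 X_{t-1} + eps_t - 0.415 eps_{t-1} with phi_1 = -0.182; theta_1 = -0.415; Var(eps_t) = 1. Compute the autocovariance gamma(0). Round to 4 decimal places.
\gamma(0) = 1.3686

Multiply the model equation by X_{t-k} and take expectations. With theta_0 = psi_0 = 1 and psi_j the MA(infinity) weights, this gives
  gamma(k) - sum_i phi_i gamma(k-i) = c_k,
  c_k = sigma^2 * sum_{j=k..q} theta_j psi_{j-k}   (c_k = 0 for k > q),
using gamma(-m) = gamma(m).
psi-weights needed (psi_j = theta_j + sum_i phi_i psi_{j-i}):
  psi_1 = theta_1 + phi_1 = -0.415 + (-0.182) = -0.597
Right-hand sides:
  c_0 = sigma^2 (1 + theta_1 psi_1) = 1 * (1 + (-0.415)(-0.597)) = 1 * 1.247755 = 1.247755
  c_1 = sigma^2 theta_1 = 1 * (-0.415) = -0.415
  c_2 = 0
Equations for k = 0 and k = 1 (AR order 1):
  gamma(0) = phi_1 gamma(1) + c_0
  gamma(1) = phi_1 gamma(0) + c_1
Substituting the second into the first: gamma(0) (1 - phi_1^2) = c_0 + phi_1 c_1, so
  gamma(0) = (c_0 + phi_1 c_1) / (1 - phi_1^2) = (1.247755 + (-0.182)(-0.415)) / (1 - (-0.182)^2) = 1.323285 / 0.966876 = 1.368619.
Therefore gamma(0) = 1.3686 (to 4 decimal places).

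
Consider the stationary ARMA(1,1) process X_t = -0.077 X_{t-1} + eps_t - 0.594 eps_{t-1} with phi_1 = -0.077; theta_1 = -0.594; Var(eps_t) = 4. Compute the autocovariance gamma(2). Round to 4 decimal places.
\gamma(2) = 0.2174

Multiply the model equation by X_{t-k} and take expectations. With theta_0 = psi_0 = 1 and psi_j the MA(infinity) weights, this gives
  gamma(k) - sum_i phi_i gamma(k-i) = c_k,
  c_k = sigma^2 * sum_{j=k..q} theta_j psi_{j-k}   (c_k = 0 for k > q),
using gamma(-m) = gamma(m).
psi-weights needed (psi_j = theta_j + sum_i phi_i psi_{j-i}):
  psi_1 = theta_1 + phi_1 = -0.594 + (-0.077) = -0.671
Right-hand sides:
  c_0 = sigma^2 (1 + theta_1 psi_1) = 4 * (1 + (-0.594)(-0.671)) = 4 * 1.398574 = 5.594296
  c_1 = sigma^2 theta_1 = 4 * (-0.594) = -2.376
  c_2 = 0
Equations for k = 0 and k = 1 (AR order 1):
  gamma(0) = phi_1 gamma(1) + c_0
  gamma(1) = phi_1 gamma(0) + c_1
Substituting the second into the first: gamma(0) (1 - phi_1^2) = c_0 + phi_1 c_1, so
  gamma(0) = (c_0 + phi_1 c_1) / (1 - phi_1^2) = (5.594296 + (-0.077)(-2.376)) / (1 - (-0.077)^2) = 5.777248 / 0.994071 = 5.811706.
  gamma(1) = phi_1 gamma(0) + c_1 = (-0.077)(5.811706) + (-2.376) = -2.823501.
For k = 2 (> q): gamma(2) = phi_1 gamma(1) = (-0.077)(-2.823501) = 0.21741.
Therefore gamma(2) = 0.2174 (to 4 decimal places).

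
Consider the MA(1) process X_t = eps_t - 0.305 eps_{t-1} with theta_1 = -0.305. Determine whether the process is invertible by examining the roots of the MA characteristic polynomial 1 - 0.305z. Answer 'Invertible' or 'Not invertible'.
\text{Invertible}

The MA(q) characteristic polynomial is P(z) = 1 - 0.305z.
Invertibility requires all roots to lie outside the unit circle, i.e. |z| > 1 for every root.
This is linear in z: 1 + (-0.305) z = 0  =>  z = -1/(-0.305) = 3.278689,  |z| = 3.278689.
Moduli of all roots: 3.2787.
All moduli strictly greater than 1? Yes.
Verdict: Invertible.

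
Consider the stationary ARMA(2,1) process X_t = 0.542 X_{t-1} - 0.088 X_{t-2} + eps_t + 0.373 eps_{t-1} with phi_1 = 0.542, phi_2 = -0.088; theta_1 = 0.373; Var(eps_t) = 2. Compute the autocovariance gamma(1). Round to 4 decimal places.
\gamma(1) = 2.7033

Multiply the model equation by X_{t-k} and take expectations. With theta_0 = psi_0 = 1 and psi_j the MA(infinity) weights, this gives
  gamma(k) - sum_i phi_i gamma(k-i) = c_k,
  c_k = sigma^2 * sum_{j=k..q} theta_j psi_{j-k}   (c_k = 0 for k > q),
using gamma(-m) = gamma(m).
psi-weights needed (psi_j = theta_j + sum_i phi_i psi_{j-i}):
  psi_1 = theta_1 + phi_1 = 0.373 + (0.542) = 0.915
Right-hand sides:
  c_0 = sigma^2 (1 + theta_1 psi_1) = 2 * (1 + (0.373)(0.915)) = 2 * 1.341295 = 2.68259
  c_1 = sigma^2 theta_1 = 2 * (0.373) = 0.746
  c_2 = 0
Equations for k = 0, 1, 2 (AR order 2, c_2 = 0):
  (E0) gamma(0) = phi_1 gamma(1) + phi_2 gamma(2) + c_0
  (E1) gamma(1) = phi_1 gamma(0) + phi_2 gamma(1) + c_1
  (E2) gamma(2) = phi_1 gamma(1) + phi_2 gamma(0)
From (E1): gamma(1) = A gamma(0) + B with
  A = phi_1 / (1 - phi_2) = 0.542 / 1.088 = 0.498162,   B = c_1 / (1 - phi_2) = 0.746 / 1.088 = 0.685662.
Insert (E2) into (E0): gamma(0) (1 - phi_2^2) = phi_1 (1 + phi_2) gamma(1) + c_0.
  phi_1 (1 + phi_2) = (0.542)(0.912) = 0.494304,   1 - phi_2^2 = 0.992256.
Replace gamma(1) by A gamma(0) + B and collect gamma(0):
  gamma(0) [0.992256 - (0.494304)(0.498162)] = (0.494304)(0.685662) + 2.68259
  gamma(0) * 0.746013 = 3.021515
  gamma(0) = 3.021515 / 0.746013 = 4.05022.
  gamma(1) = A gamma(0) + B = (0.498162)(4.05022) + (0.685662) = 2.703327.
Therefore gamma(1) = 2.7033 (to 4 decimal places).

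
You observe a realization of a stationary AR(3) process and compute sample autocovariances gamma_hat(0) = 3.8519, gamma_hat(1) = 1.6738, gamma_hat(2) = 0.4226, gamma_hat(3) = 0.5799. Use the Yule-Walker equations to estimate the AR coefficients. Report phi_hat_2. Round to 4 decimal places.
\hat\phi_{2} = -0.1810

The Yule-Walker equations for an AR(p) process read, in matrix form,
  Gamma_p phi = r_p,   with   (Gamma_p)_{ij} = gamma(|i - j|),
                       (r_p)_i = gamma(i),   i,j = 1..p.
Substitute the sample gammas (Toeplitz matrix and right-hand side of size 3):
  Gamma_p = [[3.8519, 1.6738, 0.4226], [1.6738, 3.8519, 1.6738], [0.4226, 1.6738, 3.8519]]
  r_p     = [1.6738, 0.4226, 0.5799]
Written out (R1..R3):
  (R1) 3.8519 phi_1 + 1.6738 phi_2 + 0.4226 phi_3 = 1.6738
  (R2) 1.6738 phi_1 + 3.8519 phi_2 + 1.6738 phi_3 = 0.4226
  (R3) 0.4226 phi_1 + 1.6738 phi_2 + 3.8519 phi_3 = 0.5799
Gaussian elimination:
  R2 <- R2 - (1.6738/3.8519) R1 = R2 - (0.434539) R1:  3.124569 phi_2 + 1.490164 phi_3 = -0.304731
  R3 <- R3 - (0.4226/3.8519) R1 = R3 - (0.109712) R1:  1.490164 phi_2 + 3.805536 phi_3 = 0.396264
  R3 <- R3 - (1.490164/3.124569) R2 = R3 - (0.476918) R2:  3.094849 phi_3 = 0.541596
Back-substitution:
  phi_hat_3 = 0.541596 / 3.094849 = 0.174999
  phi_hat_2 = (-0.304731 - (1.490164)(0.174999)) / 3.124569 = -0.180988
  phi_hat_1 = (1.6738 - (1.6738)(-0.180988) - (0.4226)(0.174999)) / 3.8519 = 0.493985
So phi_hat = [0.4940, -0.1810, 0.1750].
Therefore phi_hat_2 = -0.1810.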